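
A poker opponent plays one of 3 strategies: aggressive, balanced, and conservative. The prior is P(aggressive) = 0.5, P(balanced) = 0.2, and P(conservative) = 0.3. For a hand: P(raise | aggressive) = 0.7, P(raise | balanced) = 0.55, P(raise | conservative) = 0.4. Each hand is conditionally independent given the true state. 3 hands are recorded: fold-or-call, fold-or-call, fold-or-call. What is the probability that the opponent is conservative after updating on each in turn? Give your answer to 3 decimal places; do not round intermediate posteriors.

0.671

After 'fold-or-call': normaliser = 0.3·0.5000 + 0.45·0.2000 + 0.6·0.3000; P(aggressive) ≈ 0.3571, P(balanced) ≈ 0.2143, P(conservative) ≈ 0.4286
After 'fold-or-call': normaliser = 0.3·0.3571 + 0.45·0.2143 + 0.6·0.4286; P(aggressive) ≈ 0.2326, P(balanced) ≈ 0.2093, P(conservative) ≈ 0.5581
After 'fold-or-call': normaliser = 0.3·0.2326 + 0.45·0.2093 + 0.6·0.5581; P(aggressive) ≈ 0.1399, P(balanced) ≈ 0.1888, P(conservative) ≈ 0.6713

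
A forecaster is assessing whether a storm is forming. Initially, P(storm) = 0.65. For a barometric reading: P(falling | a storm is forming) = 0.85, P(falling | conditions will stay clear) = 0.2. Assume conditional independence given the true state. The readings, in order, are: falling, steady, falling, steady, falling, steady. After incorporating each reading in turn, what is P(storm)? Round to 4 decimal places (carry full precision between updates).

After 'falling': P(storm) = 0.85·0.6500 / (0.85·0.6500 + 0.2·0.3500) ≈ 0.8876
After 'steady': P(storm) = 0.15·0.8876 / (0.15·0.8876 + 0.8·0.1124) ≈ 0.5968
After 'falling': P(storm) = 0.85·0.5968 / (0.85·0.5968 + 0.2·0.4032) ≈ 0.8628
After 'steady': P(storm) = 0.15·0.8628 / (0.15·0.8628 + 0.8·0.1372) ≈ 0.5411
After 'falling': P(storm) = 0.85·0.5411 / (0.85·0.5411 + 0.2·0.4589) ≈ 0.8337
After 'steady': P(storm) = 0.15·0.8337 / (0.15·0.8337 + 0.8·0.1663) ≈ 0.4845

0.4845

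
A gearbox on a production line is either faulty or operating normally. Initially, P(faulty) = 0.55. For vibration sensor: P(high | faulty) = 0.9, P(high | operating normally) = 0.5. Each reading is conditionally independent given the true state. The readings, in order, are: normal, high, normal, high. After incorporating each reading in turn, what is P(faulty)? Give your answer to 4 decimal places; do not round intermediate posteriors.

Apply Bayes' rule sequentially, carrying P(faulty) forward.
After 'normal': P(faulty) = 0.1·0.5500 / (0.1·0.5500 + 0.5·0.4500) ≈ 0.1964
After 'high': P(faulty) = 0.9·0.1964 / (0.9·0.1964 + 0.5·0.8036) ≈ 0.3056
After 'normal': P(faulty) = 0.1·0.3056 / (0.1·0.3056 + 0.5·0.6944) ≈ 0.0809
After 'high': P(faulty) = 0.9·0.0809 / (0.9·0.0809 + 0.5·0.9191) ≈ 0.1367

0.1367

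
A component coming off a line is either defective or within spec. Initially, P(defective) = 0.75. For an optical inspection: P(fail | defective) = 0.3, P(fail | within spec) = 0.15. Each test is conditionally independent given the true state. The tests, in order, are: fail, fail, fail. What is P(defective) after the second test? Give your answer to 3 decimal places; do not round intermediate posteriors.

Apply Bayes' rule sequentially, carrying P(defective) forward.
After 'fail': P(defective) = 0.3·0.7500 / (0.3·0.7500 + 0.15·0.2500) ≈ 0.8571
After 'fail': P(defective) = 0.3·0.8571 / (0.3·0.8571 + 0.15·0.1429) ≈ 0.9231

0.923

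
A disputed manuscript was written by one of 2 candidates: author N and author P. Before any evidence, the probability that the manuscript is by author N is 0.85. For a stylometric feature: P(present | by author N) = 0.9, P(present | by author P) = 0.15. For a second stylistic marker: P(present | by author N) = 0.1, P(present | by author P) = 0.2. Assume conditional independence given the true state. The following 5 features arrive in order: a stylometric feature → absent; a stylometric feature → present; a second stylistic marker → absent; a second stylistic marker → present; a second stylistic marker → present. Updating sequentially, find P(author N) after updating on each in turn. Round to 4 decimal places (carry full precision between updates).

0.5294

After a stylometric feature='absent': P(author N) = 0.1·0.8500 / (0.1·0.8500 + 0.85·0.1500) ≈ 0.4000
After a stylometric feature='present': P(author N) = 0.9·0.4000 / (0.9·0.4000 + 0.15·0.6000) ≈ 0.8000
After a second stylistic marker='absent': P(author N) = 0.9·0.8000 / (0.9·0.8000 + 0.8·0.2000) ≈ 0.8182
After a second stylistic marker='present': P(author N) = 0.1·0.8182 / (0.1·0.8182 + 0.2·0.1818) ≈ 0.6923
After a second stylistic marker='present': P(author N) = 0.1·0.6923 / (0.1·0.6923 + 0.2·0.3077) ≈ 0.5294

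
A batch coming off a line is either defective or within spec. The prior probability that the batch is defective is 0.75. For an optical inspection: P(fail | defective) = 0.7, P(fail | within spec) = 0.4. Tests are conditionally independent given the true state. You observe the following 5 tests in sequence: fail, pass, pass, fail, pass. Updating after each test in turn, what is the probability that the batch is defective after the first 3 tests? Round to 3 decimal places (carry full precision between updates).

After 'fail': P(defective) = 0.7·0.7500 / (0.7·0.7500 + 0.4·0.2500) ≈ 0.8400
After 'pass': P(defective) = 0.3·0.8400 / (0.3·0.8400 + 0.6·0.1600) ≈ 0.7241
After 'pass': P(defective) = 0.3·0.7241 / (0.3·0.7241 + 0.6·0.2759) ≈ 0.5676

0.568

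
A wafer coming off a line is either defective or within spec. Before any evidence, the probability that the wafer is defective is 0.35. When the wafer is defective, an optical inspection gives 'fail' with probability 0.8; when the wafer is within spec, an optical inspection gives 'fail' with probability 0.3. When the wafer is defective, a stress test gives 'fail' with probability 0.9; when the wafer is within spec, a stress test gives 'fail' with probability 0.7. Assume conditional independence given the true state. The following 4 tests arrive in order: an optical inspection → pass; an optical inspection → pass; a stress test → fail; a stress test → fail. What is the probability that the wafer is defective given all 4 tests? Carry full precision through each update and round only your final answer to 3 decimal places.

0.068

After an optical inspection='pass': P(defective) = 0.2·0.3500 / (0.2·0.3500 + 0.7·0.6500) ≈ 0.1333
After an optical inspection='pass': P(defective) = 0.2·0.1333 / (0.2·0.1333 + 0.7·0.8667) ≈ 0.0421
After a stress test='fail': P(defective) = 0.9·0.0421 / (0.9·0.0421 + 0.7·0.9579) ≈ 0.0535
After a stress test='fail': P(defective) = 0.9·0.0535 / (0.9·0.0535 + 0.7·0.9465) ≈ 0.0677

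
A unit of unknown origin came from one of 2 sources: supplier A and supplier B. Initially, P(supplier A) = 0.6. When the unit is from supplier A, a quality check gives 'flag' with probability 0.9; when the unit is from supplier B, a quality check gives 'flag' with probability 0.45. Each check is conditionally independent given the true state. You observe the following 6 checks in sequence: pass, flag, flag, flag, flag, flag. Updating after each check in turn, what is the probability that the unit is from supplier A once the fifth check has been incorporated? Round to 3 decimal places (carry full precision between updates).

Apply Bayes' rule sequentially, carrying P(supplier A) forward.
After 'pass': P(supplier A) = 0.1·0.6000 / (0.1·0.6000 + 0.55·0.4000) ≈ 0.2143
After 'flag': P(supplier A) = 0.9·0.2143 / (0.9·0.2143 + 0.45·0.7857) ≈ 0.3529
After 'flag': P(supplier A) = 0.9·0.3529 / (0.9·0.3529 + 0.45·0.6471) ≈ 0.5217
After 'flag': P(supplier A) = 0.9·0.5217 / (0.9·0.5217 + 0.45·0.4783) ≈ 0.6857
After 'flag': P(supplier A) = 0.9·0.6857 / (0.9·0.6857 + 0.45·0.3143) ≈ 0.8136

0.814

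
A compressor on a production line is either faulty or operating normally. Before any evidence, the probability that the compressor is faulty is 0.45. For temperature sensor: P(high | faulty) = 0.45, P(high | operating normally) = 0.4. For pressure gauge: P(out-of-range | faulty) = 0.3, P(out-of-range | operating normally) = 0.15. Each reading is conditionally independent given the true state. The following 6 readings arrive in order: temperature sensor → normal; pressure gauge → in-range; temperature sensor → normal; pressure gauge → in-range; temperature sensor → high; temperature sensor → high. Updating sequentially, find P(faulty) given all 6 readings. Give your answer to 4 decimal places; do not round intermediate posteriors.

After temperature sensor='normal': P(faulty) = 0.55·0.4500 / (0.55·0.4500 + 0.6·0.5500) ≈ 0.4286
After pressure gauge='in-range': P(faulty) = 0.7·0.4286 / (0.7·0.4286 + 0.85·0.5714) ≈ 0.3818
After temperature sensor='normal': P(faulty) = 0.55·0.3818 / (0.55·0.3818 + 0.6·0.6182) ≈ 0.3615
After pressure gauge='in-range': P(faulty) = 0.7·0.3615 / (0.7·0.3615 + 0.85·0.6385) ≈ 0.3180
After temperature sensor='high': P(faulty) = 0.45·0.3180 / (0.45·0.3180 + 0.4·0.6820) ≈ 0.3441
After temperature sensor='high': P(faulty) = 0.45·0.3441 / (0.45·0.3441 + 0.4·0.6559) ≈ 0.3711

0.3711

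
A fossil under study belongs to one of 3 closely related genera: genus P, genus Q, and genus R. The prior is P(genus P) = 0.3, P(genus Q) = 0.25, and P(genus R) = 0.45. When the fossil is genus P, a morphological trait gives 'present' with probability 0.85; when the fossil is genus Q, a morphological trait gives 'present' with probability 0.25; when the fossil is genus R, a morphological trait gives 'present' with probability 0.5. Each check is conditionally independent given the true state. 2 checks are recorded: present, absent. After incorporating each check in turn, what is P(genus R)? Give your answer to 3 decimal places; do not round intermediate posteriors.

0.569

Each posterior becomes the prior for the next update.
After 'present': normaliser = 0.85·0.3000 + 0.25·0.2500 + 0.5·0.4500; P(genus P) ≈ 0.4700, P(genus Q) ≈ 0.1152, P(genus R) ≈ 0.4147
After 'absent': normaliser = 0.15·0.4700 + 0.75·0.1152 + 0.5·0.4147; P(genus P) ≈ 0.1935, P(genus Q) ≈ 0.2372, P(genus R) ≈ 0.5693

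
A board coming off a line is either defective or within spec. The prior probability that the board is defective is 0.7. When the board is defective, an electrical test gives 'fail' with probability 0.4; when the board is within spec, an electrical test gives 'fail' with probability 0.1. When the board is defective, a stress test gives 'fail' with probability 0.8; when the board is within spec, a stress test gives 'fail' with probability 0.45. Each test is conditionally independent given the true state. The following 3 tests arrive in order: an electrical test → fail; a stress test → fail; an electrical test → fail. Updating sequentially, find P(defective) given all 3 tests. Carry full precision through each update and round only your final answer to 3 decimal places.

Apply Bayes' rule sequentially, carrying P(defective) forward.
After an electrical test='fail': P(defective) = 0.4·0.7000 / (0.4·0.7000 + 0.1·0.3000) ≈ 0.9032
After a stress test='fail': P(defective) = 0.8·0.9032 / (0.8·0.9032 + 0.45·0.0968) ≈ 0.9432
After an electrical test='fail': P(defective) = 0.4·0.9432 / (0.4·0.9432 + 0.1·0.0568) ≈ 0.9852

0.985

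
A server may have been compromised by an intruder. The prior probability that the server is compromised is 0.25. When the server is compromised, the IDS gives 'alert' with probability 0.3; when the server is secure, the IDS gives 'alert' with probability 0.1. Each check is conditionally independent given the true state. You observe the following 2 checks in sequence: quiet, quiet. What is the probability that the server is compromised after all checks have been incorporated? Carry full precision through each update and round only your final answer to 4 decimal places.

0.1678

After 'quiet': P(compromised) = 0.7·0.2500 / (0.7·0.2500 + 0.9·0.7500) ≈ 0.2059
After 'quiet': P(compromised) = 0.7·0.2059 / (0.7·0.2059 + 0.9·0.7941) ≈ 0.1678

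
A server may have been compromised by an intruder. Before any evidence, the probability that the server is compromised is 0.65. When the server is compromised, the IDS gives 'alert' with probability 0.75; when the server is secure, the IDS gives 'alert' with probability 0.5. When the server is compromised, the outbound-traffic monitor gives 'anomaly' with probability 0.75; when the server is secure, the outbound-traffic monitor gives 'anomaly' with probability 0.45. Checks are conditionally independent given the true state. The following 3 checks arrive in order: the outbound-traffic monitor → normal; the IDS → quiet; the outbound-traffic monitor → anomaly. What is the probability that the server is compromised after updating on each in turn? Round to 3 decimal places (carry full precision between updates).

After the outbound-traffic monitor='normal': P(compromised) = 0.25·0.6500 / (0.25·0.6500 + 0.55·0.3500) ≈ 0.4577
After the IDS='quiet': P(compromised) = 0.25·0.4577 / (0.25·0.4577 + 0.5·0.5423) ≈ 0.2968
After the outbound-traffic monitor='anomaly': P(compromised) = 0.75·0.2968 / (0.75·0.2968 + 0.45·0.7032) ≈ 0.4130

0.413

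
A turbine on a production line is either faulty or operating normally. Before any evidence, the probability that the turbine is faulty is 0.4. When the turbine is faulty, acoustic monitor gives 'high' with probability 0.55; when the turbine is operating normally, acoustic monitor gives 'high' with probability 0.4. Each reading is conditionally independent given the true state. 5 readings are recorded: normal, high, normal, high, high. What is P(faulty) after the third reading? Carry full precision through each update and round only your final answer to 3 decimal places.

After 'normal': P(faulty) = 0.45·0.4000 / (0.45·0.4000 + 0.6·0.6000) ≈ 0.3333
After 'high': P(faulty) = 0.55·0.3333 / (0.55·0.3333 + 0.4·0.6667) ≈ 0.4074
After 'normal': P(faulty) = 0.45·0.4074 / (0.45·0.4074 + 0.6·0.5926) ≈ 0.3402

0.340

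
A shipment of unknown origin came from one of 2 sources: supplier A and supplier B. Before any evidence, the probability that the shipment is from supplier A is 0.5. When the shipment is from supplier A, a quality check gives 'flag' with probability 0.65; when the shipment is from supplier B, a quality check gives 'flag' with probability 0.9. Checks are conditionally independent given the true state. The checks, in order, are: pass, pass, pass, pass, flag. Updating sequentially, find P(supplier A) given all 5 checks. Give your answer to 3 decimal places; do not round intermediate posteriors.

0.991

After 'pass': P(supplier A) = 0.35·0.5000 / (0.35·0.5000 + 0.1·0.5000) ≈ 0.7778
After 'pass': P(supplier A) = 0.35·0.7778 / (0.35·0.7778 + 0.1·0.2222) ≈ 0.9245
After 'pass': P(supplier A) = 0.35·0.9245 / (0.35·0.9245 + 0.1·0.0755) ≈ 0.9772
After 'pass': P(supplier A) = 0.35·0.9772 / (0.35·0.9772 + 0.1·0.0228) ≈ 0.9934
After 'flag': P(supplier A) = 0.65·0.9934 / (0.65·0.9934 + 0.9·0.0066) ≈ 0.9909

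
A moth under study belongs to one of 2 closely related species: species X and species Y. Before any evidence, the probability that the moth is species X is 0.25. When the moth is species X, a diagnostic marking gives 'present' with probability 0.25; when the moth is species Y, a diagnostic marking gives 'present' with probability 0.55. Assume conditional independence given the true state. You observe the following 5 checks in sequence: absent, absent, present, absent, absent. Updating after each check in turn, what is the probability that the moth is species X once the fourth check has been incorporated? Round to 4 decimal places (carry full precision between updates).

0.4123

Each posterior becomes the prior for the next update.
After 'absent': P(species X) = 0.75·0.2500 / (0.75·0.2500 + 0.45·0.7500) ≈ 0.3571
After 'absent': P(species X) = 0.75·0.3571 / (0.75·0.3571 + 0.45·0.6429) ≈ 0.4808
After 'present': P(species X) = 0.25·0.4808 / (0.25·0.4808 + 0.55·0.5192) ≈ 0.2962
After 'absent': P(species X) = 0.75·0.2962 / (0.75·0.2962 + 0.45·0.7038) ≈ 0.4123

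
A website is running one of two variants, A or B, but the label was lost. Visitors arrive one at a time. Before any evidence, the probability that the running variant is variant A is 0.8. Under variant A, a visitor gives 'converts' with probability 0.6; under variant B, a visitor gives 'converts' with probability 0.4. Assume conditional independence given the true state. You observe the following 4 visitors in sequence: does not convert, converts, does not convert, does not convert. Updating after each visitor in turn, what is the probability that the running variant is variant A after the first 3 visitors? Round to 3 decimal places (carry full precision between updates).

0.727

Each posterior becomes the prior for the next update.
After 'does not convert': P(A) = 0.4·0.8000 / (0.4·0.8000 + 0.6·0.2000) ≈ 0.7273
After 'converts': P(A) = 0.6·0.7273 / (0.6·0.7273 + 0.4·0.2727) ≈ 0.8000
After 'does not convert': P(A) = 0.4·0.8000 / (0.4·0.8000 + 0.6·0.2000) ≈ 0.7273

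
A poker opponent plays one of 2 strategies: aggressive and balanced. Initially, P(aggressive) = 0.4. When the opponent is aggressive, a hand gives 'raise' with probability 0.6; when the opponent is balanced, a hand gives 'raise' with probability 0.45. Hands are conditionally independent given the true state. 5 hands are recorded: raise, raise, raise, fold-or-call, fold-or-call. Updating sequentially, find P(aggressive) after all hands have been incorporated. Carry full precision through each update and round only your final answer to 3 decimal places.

0.455

After 'raise': P(aggressive) = 0.6·0.4000 / (0.6·0.4000 + 0.45·0.6000) ≈ 0.4706
After 'raise': P(aggressive) = 0.6·0.4706 / (0.6·0.4706 + 0.45·0.5294) ≈ 0.5424
After 'raise': P(aggressive) = 0.6·0.5424 / (0.6·0.5424 + 0.45·0.4576) ≈ 0.6124
After 'fold-or-call': P(aggressive) = 0.4·0.6124 / (0.4·0.6124 + 0.55·0.3876) ≈ 0.5347
After 'fold-or-call': P(aggressive) = 0.4·0.5347 / (0.4·0.5347 + 0.55·0.4653) ≈ 0.4553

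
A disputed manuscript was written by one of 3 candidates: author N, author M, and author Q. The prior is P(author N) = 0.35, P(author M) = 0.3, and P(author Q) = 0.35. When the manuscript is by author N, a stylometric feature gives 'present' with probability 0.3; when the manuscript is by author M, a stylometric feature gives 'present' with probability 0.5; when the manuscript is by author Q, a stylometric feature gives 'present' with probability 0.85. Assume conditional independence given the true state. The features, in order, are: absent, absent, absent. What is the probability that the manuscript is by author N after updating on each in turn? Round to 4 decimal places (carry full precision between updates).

After 'absent': normaliser = 0.7·0.3500 + 0.5·0.3000 + 0.15·0.3500; P(author N) ≈ 0.5475, P(author M) ≈ 0.3352, P(author Q) ≈ 0.1173
After 'absent': normaliser = 0.7·0.5475 + 0.5·0.3352 + 0.15·0.1173; P(author N) ≈ 0.6742, P(author M) ≈ 0.2948, P(author Q) ≈ 0.0310
After 'absent': normaliser = 0.7·0.6742 + 0.5·0.2948 + 0.15·0.0310; P(author N) ≈ 0.7563, P(author M) ≈ 0.2362, P(author Q) ≈ 0.0074

0.7563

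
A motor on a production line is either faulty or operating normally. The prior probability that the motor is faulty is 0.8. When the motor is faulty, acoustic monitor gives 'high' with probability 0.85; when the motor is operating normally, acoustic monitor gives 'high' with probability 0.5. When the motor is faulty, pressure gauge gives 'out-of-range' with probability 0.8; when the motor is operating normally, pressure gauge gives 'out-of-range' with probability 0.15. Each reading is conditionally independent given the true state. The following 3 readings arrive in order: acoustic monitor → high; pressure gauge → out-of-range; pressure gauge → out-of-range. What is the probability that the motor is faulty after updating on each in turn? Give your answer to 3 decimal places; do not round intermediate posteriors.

0.995

Each posterior becomes the prior for the next update.
After acoustic monitor='high': P(faulty) = 0.85·0.8000 / (0.85·0.8000 + 0.5·0.2000) ≈ 0.8718
After pressure gauge='out-of-range': P(faulty) = 0.8·0.8718 / (0.8·0.8718 + 0.15·0.1282) ≈ 0.9732
After pressure gauge='out-of-range': P(faulty) = 0.8·0.9732 / (0.8·0.9732 + 0.15·0.0268) ≈ 0.9949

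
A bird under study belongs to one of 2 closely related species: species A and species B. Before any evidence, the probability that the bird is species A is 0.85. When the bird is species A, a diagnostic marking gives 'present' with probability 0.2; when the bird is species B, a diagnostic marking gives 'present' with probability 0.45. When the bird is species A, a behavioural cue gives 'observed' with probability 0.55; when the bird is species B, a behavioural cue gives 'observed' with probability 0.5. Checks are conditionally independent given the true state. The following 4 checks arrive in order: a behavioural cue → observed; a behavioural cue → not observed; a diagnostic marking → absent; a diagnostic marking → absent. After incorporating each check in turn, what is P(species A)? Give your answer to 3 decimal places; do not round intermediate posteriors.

0.922

Apply Bayes' rule sequentially, carrying P(species A) forward.
After a behavioural cue='observed': P(species A) = 0.55·0.8500 / (0.55·0.8500 + 0.5·0.1500) ≈ 0.8618
After a behavioural cue='not observed': P(species A) = 0.45·0.8618 / (0.45·0.8618 + 0.5·0.1382) ≈ 0.8487
After a diagnostic marking='absent': P(species A) = 0.8·0.8487 / (0.8·0.8487 + 0.55·0.1513) ≈ 0.8908
After a diagnostic marking='absent': P(species A) = 0.8·0.8908 / (0.8·0.8908 + 0.55·0.1092) ≈ 0.9223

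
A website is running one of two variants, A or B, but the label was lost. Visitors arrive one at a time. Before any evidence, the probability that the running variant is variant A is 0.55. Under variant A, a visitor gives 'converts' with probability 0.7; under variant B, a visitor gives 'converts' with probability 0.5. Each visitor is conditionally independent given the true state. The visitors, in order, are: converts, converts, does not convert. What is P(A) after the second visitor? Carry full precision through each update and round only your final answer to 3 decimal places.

After 'converts': P(A) = 0.7·0.5500 / (0.7·0.5500 + 0.5·0.4500) ≈ 0.6311
After 'converts': P(A) = 0.7·0.6311 / (0.7·0.6311 + 0.5·0.3689) ≈ 0.7055

0.705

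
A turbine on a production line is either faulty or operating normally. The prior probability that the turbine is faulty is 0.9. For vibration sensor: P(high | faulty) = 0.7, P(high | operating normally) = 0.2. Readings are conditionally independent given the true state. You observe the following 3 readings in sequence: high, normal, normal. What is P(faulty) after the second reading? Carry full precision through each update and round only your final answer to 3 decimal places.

Apply Bayes' rule sequentially, carrying P(faulty) forward.
After 'high': P(faulty) = 0.7·0.9000 / (0.7·0.9000 + 0.2·0.1000) ≈ 0.9692
After 'normal': P(faulty) = 0.3·0.9692 / (0.3·0.9692 + 0.8·0.0308) ≈ 0.9220

0.922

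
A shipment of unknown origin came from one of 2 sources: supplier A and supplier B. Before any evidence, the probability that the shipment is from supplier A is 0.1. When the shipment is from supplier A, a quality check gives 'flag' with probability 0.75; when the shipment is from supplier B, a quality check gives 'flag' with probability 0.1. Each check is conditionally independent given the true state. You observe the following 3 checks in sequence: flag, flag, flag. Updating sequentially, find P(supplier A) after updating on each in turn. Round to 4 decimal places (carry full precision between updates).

Apply Bayes' rule sequentially, carrying P(supplier A) forward.
After 'flag': P(supplier A) = 0.75·0.1000 / (0.75·0.1000 + 0.1·0.9000) ≈ 0.4545
After 'flag': P(supplier A) = 0.75·0.4545 / (0.75·0.4545 + 0.1·0.5455) ≈ 0.8621
After 'flag': P(supplier A) = 0.75·0.8621 / (0.75·0.8621 + 0.1·0.1379) ≈ 0.9791

0.9791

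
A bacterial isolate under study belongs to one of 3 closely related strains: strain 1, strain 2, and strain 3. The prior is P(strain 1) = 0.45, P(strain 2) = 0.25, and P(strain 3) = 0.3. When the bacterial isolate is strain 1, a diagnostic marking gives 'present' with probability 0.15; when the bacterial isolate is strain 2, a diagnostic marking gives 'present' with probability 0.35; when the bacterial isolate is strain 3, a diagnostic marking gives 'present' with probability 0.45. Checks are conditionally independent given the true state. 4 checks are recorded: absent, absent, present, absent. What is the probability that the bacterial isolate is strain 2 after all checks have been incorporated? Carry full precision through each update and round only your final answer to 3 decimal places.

After 'absent': normaliser = 0.85·0.4500 + 0.65·0.2500 + 0.55·0.3000; P(strain 1) ≈ 0.5387, P(strain 2) ≈ 0.2289, P(strain 3) ≈ 0.2324
After 'absent': normaliser = 0.85·0.5387 + 0.65·0.2289 + 0.55·0.2324; P(strain 1) ≈ 0.6234, P(strain 2) ≈ 0.2025, P(strain 3) ≈ 0.1740
After 'present': normaliser = 0.15·0.6234 + 0.35·0.2025 + 0.45·0.1740; P(strain 1) ≈ 0.3853, P(strain 2) ≈ 0.2921, P(strain 3) ≈ 0.3226
After 'absent': normaliser = 0.85·0.3853 + 0.65·0.2921 + 0.55·0.3226; P(strain 1) ≈ 0.4714, P(strain 2) ≈ 0.2732, P(strain 3) ≈ 0.2554

0.273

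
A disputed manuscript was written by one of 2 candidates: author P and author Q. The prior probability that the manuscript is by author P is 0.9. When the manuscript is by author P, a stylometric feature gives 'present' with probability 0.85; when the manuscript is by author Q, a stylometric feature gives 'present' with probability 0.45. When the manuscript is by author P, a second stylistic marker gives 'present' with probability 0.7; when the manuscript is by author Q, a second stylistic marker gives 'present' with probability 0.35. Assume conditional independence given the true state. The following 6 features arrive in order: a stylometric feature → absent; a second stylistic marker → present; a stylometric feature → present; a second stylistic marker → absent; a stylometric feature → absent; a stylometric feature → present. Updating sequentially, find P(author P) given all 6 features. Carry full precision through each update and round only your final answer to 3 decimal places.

0.688

After a stylometric feature='absent': P(author P) = 0.15·0.9000 / (0.15·0.9000 + 0.55·0.1000) ≈ 0.7105
After a second stylistic marker='present': P(author P) = 0.7·0.7105 / (0.7·0.7105 + 0.35·0.2895) ≈ 0.8308
After a stylometric feature='present': P(author P) = 0.85·0.8308 / (0.85·0.8308 + 0.45·0.1692) ≈ 0.9027
After a second stylistic marker='absent': P(author P) = 0.3·0.9027 / (0.3·0.9027 + 0.65·0.0973) ≈ 0.8106
After a stylometric feature='absent': P(author P) = 0.15·0.8106 / (0.15·0.8106 + 0.55·0.1894) ≈ 0.5386
After a stylometric feature='present': P(author P) = 0.85·0.5386 / (0.85·0.5386 + 0.45·0.4614) ≈ 0.6880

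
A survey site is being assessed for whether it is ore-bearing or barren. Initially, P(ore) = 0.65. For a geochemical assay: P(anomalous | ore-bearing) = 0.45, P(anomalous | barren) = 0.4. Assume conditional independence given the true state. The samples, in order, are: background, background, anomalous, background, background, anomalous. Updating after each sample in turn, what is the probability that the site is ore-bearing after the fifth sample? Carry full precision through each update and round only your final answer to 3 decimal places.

After 'background': P(ore) = 0.55·0.6500 / (0.55·0.6500 + 0.6·0.3500) ≈ 0.6300
After 'background': P(ore) = 0.55·0.6300 / (0.55·0.6300 + 0.6·0.3700) ≈ 0.6095
After 'anomalous': P(ore) = 0.45·0.6095 / (0.45·0.6095 + 0.4·0.3905) ≈ 0.6371
After 'background': P(ore) = 0.55·0.6371 / (0.55·0.6371 + 0.6·0.3629) ≈ 0.6168
After 'background': P(ore) = 0.55·0.6168 / (0.55·0.6168 + 0.6·0.3832) ≈ 0.5960

0.596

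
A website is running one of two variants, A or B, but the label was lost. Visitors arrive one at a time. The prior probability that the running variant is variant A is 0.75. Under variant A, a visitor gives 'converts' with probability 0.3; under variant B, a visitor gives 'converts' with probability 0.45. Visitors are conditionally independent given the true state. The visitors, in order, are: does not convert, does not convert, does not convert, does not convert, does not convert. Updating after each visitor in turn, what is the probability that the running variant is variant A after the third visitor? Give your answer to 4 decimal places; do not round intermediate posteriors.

0.8608

Apply Bayes' rule sequentially, carrying P(A) forward.
After 'does not convert': P(A) = 0.7·0.7500 / (0.7·0.7500 + 0.55·0.2500) ≈ 0.7925
After 'does not convert': P(A) = 0.7·0.7925 / (0.7·0.7925 + 0.55·0.2075) ≈ 0.8293
After 'does not convert': P(A) = 0.7·0.8293 / (0.7·0.8293 + 0.55·0.1707) ≈ 0.8608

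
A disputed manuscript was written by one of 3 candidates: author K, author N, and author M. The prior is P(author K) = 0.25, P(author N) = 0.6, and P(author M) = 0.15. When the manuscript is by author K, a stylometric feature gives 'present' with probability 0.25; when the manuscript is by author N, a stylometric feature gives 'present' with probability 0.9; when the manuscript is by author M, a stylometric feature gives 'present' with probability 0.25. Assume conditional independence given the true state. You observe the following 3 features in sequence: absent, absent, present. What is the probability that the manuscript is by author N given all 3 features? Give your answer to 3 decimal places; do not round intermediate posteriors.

After 'absent': normaliser = 0.75·0.2500 + 0.1·0.6000 + 0.75·0.1500; P(author K) ≈ 0.5208, P(author N) ≈ 0.1667, P(author M) ≈ 0.3125
After 'absent': normaliser = 0.75·0.5208 + 0.1·0.1667 + 0.75·0.3125; P(author K) ≈ 0.6088, P(author N) ≈ 0.0260, P(author M) ≈ 0.3653
After 'present': normaliser = 0.25·0.6088 + 0.9·0.0260 + 0.25·0.3653; P(author K) ≈ 0.5703, P(author N) ≈ 0.0876, P(author M) ≈ 0.3422

0.088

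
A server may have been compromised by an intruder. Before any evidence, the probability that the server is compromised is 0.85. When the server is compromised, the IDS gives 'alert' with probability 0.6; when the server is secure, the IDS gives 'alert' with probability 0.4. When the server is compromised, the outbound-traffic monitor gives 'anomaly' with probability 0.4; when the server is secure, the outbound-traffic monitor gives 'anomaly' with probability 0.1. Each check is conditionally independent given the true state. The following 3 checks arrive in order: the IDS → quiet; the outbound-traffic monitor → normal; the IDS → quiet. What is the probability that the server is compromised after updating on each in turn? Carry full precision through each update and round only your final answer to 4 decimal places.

0.6267

After the IDS='quiet': P(compromised) = 0.4·0.8500 / (0.4·0.8500 + 0.6·0.1500) ≈ 0.7907
After the outbound-traffic monitor='normal': P(compromised) = 0.6·0.7907 / (0.6·0.7907 + 0.9·0.2093) ≈ 0.7158
After the IDS='quiet': P(compromised) = 0.4·0.7158 / (0.4·0.7158 + 0.6·0.2842) ≈ 0.6267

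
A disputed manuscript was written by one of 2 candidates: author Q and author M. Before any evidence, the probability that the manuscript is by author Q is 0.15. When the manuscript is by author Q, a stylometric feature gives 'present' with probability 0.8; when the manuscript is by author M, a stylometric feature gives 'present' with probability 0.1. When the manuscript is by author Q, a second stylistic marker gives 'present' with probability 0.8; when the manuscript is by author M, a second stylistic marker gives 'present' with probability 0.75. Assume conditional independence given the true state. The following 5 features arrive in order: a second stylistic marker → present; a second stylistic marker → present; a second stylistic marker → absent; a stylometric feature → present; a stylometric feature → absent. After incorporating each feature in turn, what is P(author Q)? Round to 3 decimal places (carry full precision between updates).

Each posterior becomes the prior for the next update.
After a second stylistic marker='present': P(author Q) = 0.8·0.1500 / (0.8·0.1500 + 0.75·0.8500) ≈ 0.1584
After a second stylistic marker='present': P(author Q) = 0.8·0.1584 / (0.8·0.1584 + 0.75·0.8416) ≈ 0.1672
After a second stylistic marker='absent': P(author Q) = 0.2·0.1672 / (0.2·0.1672 + 0.25·0.8328) ≈ 0.1384
After a stylometric feature='present': P(author Q) = 0.8·0.1384 / (0.8·0.1384 + 0.1·0.8616) ≈ 0.5624
After a stylometric feature='absent': P(author Q) = 0.2·0.5624 / (0.2·0.5624 + 0.9·0.4376) ≈ 0.2221

0.222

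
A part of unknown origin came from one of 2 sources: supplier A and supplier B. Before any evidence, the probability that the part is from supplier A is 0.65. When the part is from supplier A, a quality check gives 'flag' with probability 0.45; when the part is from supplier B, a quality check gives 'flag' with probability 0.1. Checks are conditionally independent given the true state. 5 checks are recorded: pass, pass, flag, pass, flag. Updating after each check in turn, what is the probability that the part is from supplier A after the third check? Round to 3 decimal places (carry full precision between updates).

0.757

After 'pass': P(supplier A) = 0.55·0.6500 / (0.55·0.6500 + 0.9·0.3500) ≈ 0.5316
After 'pass': P(supplier A) = 0.55·0.5316 / (0.55·0.5316 + 0.9·0.4684) ≈ 0.4095
After 'flag': P(supplier A) = 0.45·0.4095 / (0.45·0.4095 + 0.1·0.5905) ≈ 0.7573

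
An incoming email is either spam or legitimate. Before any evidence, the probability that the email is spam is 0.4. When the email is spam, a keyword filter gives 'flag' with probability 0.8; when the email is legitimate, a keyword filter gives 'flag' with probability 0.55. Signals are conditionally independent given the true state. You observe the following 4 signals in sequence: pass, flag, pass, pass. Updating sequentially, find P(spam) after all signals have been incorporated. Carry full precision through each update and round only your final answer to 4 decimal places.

0.0785

After 'pass': P(spam) = 0.2·0.4000 / (0.2·0.4000 + 0.45·0.6000) ≈ 0.2286
After 'flag': P(spam) = 0.8·0.2286 / (0.8·0.2286 + 0.55·0.7714) ≈ 0.3012
After 'pass': P(spam) = 0.2·0.3012 / (0.2·0.3012 + 0.45·0.6988) ≈ 0.1608
After 'pass': P(spam) = 0.2·0.1608 / (0.2·0.1608 + 0.45·0.8392) ≈ 0.0785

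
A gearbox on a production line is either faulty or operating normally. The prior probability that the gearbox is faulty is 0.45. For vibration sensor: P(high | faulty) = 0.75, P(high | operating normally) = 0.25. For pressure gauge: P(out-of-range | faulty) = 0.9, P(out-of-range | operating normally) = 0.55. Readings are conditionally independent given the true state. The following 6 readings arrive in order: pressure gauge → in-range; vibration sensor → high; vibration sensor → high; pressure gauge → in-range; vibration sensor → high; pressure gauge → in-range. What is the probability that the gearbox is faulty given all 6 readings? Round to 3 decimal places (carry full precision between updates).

After pressure gauge='in-range': P(faulty) = 0.1·0.4500 / (0.1·0.4500 + 0.45·0.5500) ≈ 0.1538
After vibration sensor='high': P(faulty) = 0.75·0.1538 / (0.75·0.1538 + 0.25·0.8462) ≈ 0.3529
After vibration sensor='high': P(faulty) = 0.75·0.3529 / (0.75·0.3529 + 0.25·0.6471) ≈ 0.6207
After pressure gauge='in-range': P(faulty) = 0.1·0.6207 / (0.1·0.6207 + 0.45·0.3793) ≈ 0.2667
After vibration sensor='high': P(faulty) = 0.75·0.2667 / (0.75·0.2667 + 0.25·0.7333) ≈ 0.5217
After pressure gauge='in-range': P(faulty) = 0.1·0.5217 / (0.1·0.5217 + 0.45·0.4783) ≈ 0.1951

0.195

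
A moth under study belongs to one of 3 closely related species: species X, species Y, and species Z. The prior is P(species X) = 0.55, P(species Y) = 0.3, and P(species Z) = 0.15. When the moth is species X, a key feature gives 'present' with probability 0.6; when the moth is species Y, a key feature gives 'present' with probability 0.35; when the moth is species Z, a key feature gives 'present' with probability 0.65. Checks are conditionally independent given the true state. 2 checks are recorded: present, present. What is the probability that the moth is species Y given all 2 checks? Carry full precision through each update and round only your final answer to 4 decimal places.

0.1233

After 'present': normaliser = 0.6·0.5500 + 0.35·0.3000 + 0.65·0.1500; P(species X) ≈ 0.6197, P(species Y) ≈ 0.1972, P(species Z) ≈ 0.1831
After 'present': normaliser = 0.6·0.6197 + 0.35·0.1972 + 0.65·0.1831; P(species X) ≈ 0.6642, P(species Y) ≈ 0.1233, P(species Z) ≈ 0.2126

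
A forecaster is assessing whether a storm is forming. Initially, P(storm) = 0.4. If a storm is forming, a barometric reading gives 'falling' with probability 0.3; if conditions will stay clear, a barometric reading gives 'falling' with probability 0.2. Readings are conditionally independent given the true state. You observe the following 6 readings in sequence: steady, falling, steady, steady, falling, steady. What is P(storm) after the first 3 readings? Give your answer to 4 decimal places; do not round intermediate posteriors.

Apply Bayes' rule sequentially, carrying P(storm) forward.
After 'steady': P(storm) = 0.7·0.4000 / (0.7·0.4000 + 0.8·0.6000) ≈ 0.3684
After 'falling': P(storm) = 0.3·0.3684 / (0.3·0.3684 + 0.2·0.6316) ≈ 0.4667
After 'steady': P(storm) = 0.7·0.4667 / (0.7·0.4667 + 0.8·0.5333) ≈ 0.4336

0.4336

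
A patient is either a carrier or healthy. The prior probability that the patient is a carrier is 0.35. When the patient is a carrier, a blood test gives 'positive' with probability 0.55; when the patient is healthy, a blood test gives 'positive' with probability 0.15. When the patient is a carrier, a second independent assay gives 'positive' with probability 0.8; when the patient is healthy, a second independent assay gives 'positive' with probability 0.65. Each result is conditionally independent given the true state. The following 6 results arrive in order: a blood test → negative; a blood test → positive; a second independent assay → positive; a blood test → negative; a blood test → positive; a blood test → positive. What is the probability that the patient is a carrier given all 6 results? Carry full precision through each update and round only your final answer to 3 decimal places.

0.902

Each posterior becomes the prior for the next update.
After a blood test='negative': P(carrier) = 0.45·0.3500 / (0.45·0.3500 + 0.85·0.6500) ≈ 0.2218
After a blood test='positive': P(carrier) = 0.55·0.2218 / (0.55·0.2218 + 0.15·0.7782) ≈ 0.5111
After a second independent assay='positive': P(carrier) = 0.8·0.5111 / (0.8·0.5111 + 0.65·0.4889) ≈ 0.5626
After a blood test='negative': P(carrier) = 0.45·0.5626 / (0.45·0.5626 + 0.85·0.4374) ≈ 0.4051
After a blood test='positive': P(carrier) = 0.55·0.4051 / (0.55·0.4051 + 0.15·0.5949) ≈ 0.7141
After a blood test='positive': P(carrier) = 0.55·0.7141 / (0.55·0.7141 + 0.15·0.2859) ≈ 0.9015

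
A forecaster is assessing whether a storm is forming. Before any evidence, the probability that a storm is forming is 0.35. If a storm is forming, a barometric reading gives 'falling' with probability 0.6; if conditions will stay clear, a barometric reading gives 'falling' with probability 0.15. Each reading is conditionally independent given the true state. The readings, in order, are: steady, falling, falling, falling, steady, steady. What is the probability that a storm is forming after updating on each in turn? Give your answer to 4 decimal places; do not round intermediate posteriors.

0.7822

After 'steady': P(storm) = 0.4·0.3500 / (0.4·0.3500 + 0.85·0.6500) ≈ 0.2022
After 'falling': P(storm) = 0.6·0.2022 / (0.6·0.2022 + 0.15·0.7978) ≈ 0.5034
After 'falling': P(storm) = 0.6·0.5034 / (0.6·0.5034 + 0.15·0.4966) ≈ 0.8021
After 'falling': P(storm) = 0.6·0.8021 / (0.6·0.8021 + 0.15·0.1979) ≈ 0.9419
After 'steady': P(storm) = 0.4·0.9419 / (0.4·0.9419 + 0.85·0.0581) ≈ 0.8841
After 'steady': P(storm) = 0.4·0.8841 / (0.4·0.8841 + 0.85·0.1159) ≈ 0.7822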